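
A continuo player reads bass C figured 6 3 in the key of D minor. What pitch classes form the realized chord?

C, E, A

A third above C in this key is E.
A sixth above C in this key is A.
Together with the bass C, this spells A minor in first inversion.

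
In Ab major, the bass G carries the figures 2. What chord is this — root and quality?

The figures 2 indicate a seventh chord in third inversion.
In third inversion the root lies a second above the bass: a second above G in Ab major is Ab.
The chord tones are G, Ab, C, Eb, giving Ab major seventh.

Ab major seventh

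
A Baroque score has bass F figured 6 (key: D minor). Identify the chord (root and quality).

The figures 6 indicate a triad in first inversion.
In first inversion the root lies a sixth above the bass: a sixth above F in D minor is D.
The chord tones are F, A, D, giving D minor.

D minor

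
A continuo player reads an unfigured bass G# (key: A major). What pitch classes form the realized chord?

An unfigured bass implies 5/3.
A third above G# in this key is B.
A fifth above G# in this key is D.
Together with the bass G#, this spells G# diminished in root position.

G#, B, D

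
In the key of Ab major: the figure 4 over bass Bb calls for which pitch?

Counting 3 letter steps above Bb lands on E; in Ab major, that letter is Eb.

Eb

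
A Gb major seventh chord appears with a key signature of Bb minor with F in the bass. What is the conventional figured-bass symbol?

4/2

F is the seventh of Gb major seventh, so the chord is in third inversion.
A seventh chord in third inversion is figured 6/4/2, conventionally abbreviated 4/2.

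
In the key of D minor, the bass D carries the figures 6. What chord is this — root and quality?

The figures 6 indicate a triad in first inversion.
In first inversion the root lies a sixth above the bass: a sixth above D in D minor is Bb.
The chord tones are D, F, Bb, giving Bb major.

Bb major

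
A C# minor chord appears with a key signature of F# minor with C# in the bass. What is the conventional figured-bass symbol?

C# is the root of C# minor, so the chord is in root position.
A triad in root position is figured 5/3, conventionally abbreviated (no figures — root-position triad).

no figures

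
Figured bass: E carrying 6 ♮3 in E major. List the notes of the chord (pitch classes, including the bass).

E, G, C#

A third above E in this key is G#, made natural (G) by the ♮ figure.
A sixth above E in this key is C#.
Together with the bass E, this spells C# diminished in first inversion.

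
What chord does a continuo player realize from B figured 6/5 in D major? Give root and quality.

G major seventh

The figures 6/5 indicate a seventh chord in first inversion.
In first inversion the root lies a sixth above the bass: a sixth above B in D major is G.
The chord tones are B, D, F#, G, giving G major seventh.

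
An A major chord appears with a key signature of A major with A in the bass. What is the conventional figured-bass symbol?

no figures

A is the root of A major, so the chord is in root position.
A triad in root position is figured 5/3, conventionally abbreviated (no figures — root-position triad).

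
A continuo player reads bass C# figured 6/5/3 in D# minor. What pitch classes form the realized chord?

A third above C# in this key is E#.
A fifth above C# in this key is G#.
A sixth above C# in this key is A#.
Together with the bass C#, this spells A# minor seventh in first inversion.

C#, E#, G#, A#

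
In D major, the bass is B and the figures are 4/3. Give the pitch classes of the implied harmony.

The written figures 4/3 are shorthand for 6/4/3: the 6 is implied.
A third above B in this key is D.
A fourth above B in this key is E.
A sixth above B in this key is G.
Together with the bass B, this spells E minor seventh in second inversion.

B, D, E, G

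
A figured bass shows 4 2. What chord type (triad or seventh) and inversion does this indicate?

seventh chord, third inversion

4 2 is shorthand for 6/4/2.
Intervals of 6/4/2 above the bass form a seventh chord; the bass is the seventh, so this is third inversion.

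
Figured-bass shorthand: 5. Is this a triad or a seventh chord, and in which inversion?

triad, root position

5 is shorthand for 5/3.
Intervals of 5/3 above the bass form a triad; the bass is the root, so this is root position.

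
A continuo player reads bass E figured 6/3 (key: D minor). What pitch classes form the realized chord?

A third above E in this key is G.
A sixth above E in this key is C.
Together with the bass E, this spells C major in first inversion.

E, G, C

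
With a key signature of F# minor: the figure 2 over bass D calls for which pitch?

E

Counting 1 letter step above D lands on E; in F# minor, that letter is E.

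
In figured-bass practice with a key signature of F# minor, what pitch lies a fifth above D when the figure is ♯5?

A#

Counting 4 letter steps above D lands on A; in F# minor, that letter is A.
The #5 figure raises it a semitone, giving A#.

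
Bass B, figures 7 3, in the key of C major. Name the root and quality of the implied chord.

B half-diminished seventh

The figures 7 3 indicate a seventh chord in root position.
In root position the bass is the root, so the root is B.
The chord tones are B, D, F, A, giving B half-diminished seventh.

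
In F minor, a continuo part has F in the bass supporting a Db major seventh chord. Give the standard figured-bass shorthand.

F is the third of Db major seventh, so the chord is in first inversion.
A seventh chord in first inversion is figured 6/5/3, conventionally abbreviated 6/5.

6/5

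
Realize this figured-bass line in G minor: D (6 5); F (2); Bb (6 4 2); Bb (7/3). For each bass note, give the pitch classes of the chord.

D (6/5/3): D, F, A, Bb.
F (6/4/2): F, G, Bb, D.
Bb (6/4/2): Bb, C, Eb, G.
Bb (7/5/3): Bb, D, F, A.

D, F, A, Bb | F, G, Bb, D | Bb, C, Eb, G | Bb, D, F, A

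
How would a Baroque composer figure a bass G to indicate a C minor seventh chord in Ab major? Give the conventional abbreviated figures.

G is the fifth of C minor seventh, so the chord is in second inversion.
A seventh chord in second inversion is figured 6/4/3, conventionally abbreviated 4/3.

4/3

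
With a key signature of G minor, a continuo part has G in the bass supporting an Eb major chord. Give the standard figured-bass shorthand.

6

G is the third of Eb major, so the chord is in first inversion.
A triad in first inversion is figured 6/3, conventionally abbreviated 6.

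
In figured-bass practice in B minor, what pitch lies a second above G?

A

Counting 1 letter step above G lands on A; in B minor, that letter is A.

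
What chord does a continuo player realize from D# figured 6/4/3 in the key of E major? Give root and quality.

The figures 6/4/3 indicate a seventh chord in second inversion.
In second inversion the root lies a fourth above the bass: a fourth above D# in E major is G#.
The chord tones are D#, F#, G#, B, giving G# minor seventh.

G# minor seventh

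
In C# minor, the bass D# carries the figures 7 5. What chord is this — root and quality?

D# half-diminished seventh

The figures 7 5 indicate a seventh chord in root position.
In root position the bass is the root, so the root is D#.
The chord tones are D#, F#, A, C#, giving D# half-diminished seventh.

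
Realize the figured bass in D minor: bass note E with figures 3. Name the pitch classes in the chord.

The written figures 3 are shorthand for 5/3: the 5 is implied.
A third above E in this key is G.
A fifth above E in this key is Bb.
Together with the bass E, this spells E diminished in root position.

E, G, Bb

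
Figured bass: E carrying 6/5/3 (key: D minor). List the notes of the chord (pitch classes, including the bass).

A third above E in this key is G.
A fifth above E in this key is Bb.
A sixth above E in this key is C.
Together with the bass E, this spells C dominant seventh in first inversion.

E, G, Bb, C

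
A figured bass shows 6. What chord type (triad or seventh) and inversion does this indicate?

triad, first inversion

6 is shorthand for 6/3.
Intervals of 6/3 above the bass form a triad; the bass is the third, so this is first inversion.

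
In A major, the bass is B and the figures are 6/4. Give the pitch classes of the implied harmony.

B, E, G#

A fourth above B in this key is E.
A sixth above B in this key is G#.
Together with the bass B, this spells E major in second inversion.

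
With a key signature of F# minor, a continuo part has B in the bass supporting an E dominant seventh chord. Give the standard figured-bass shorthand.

4/3

B is the fifth of E dominant seventh, so the chord is in second inversion.
A seventh chord in second inversion is figured 6/4/3, conventionally abbreviated 4/3.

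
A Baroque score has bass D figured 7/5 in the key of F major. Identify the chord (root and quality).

The figures 7/5 indicate a seventh chord in root position.
In root position the bass is the root, so the root is D.
The chord tones are D, F, A, C, giving D minor seventh.

D minor seventh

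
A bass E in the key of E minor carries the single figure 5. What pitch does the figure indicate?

B

Counting 4 letter steps above E lands on B; in E minor, that letter is B.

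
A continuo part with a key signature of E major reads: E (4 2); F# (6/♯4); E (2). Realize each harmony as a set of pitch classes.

E, F#, A, C# | F#, B#, D# | E, F#, A, C#

E (6/4/2): E, F#, A, C#.
F# (6/#4): F#, B#, D#.
E (6/4/2): E, F#, A, C#.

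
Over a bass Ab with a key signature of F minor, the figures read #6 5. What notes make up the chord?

The written figures #6 5 are shorthand for 6/5/3: the 3 is implied.
A third above Ab in this key is C.
A fifth above Ab in this key is Eb.
A sixth above Ab in this key is F, raised to F# by the sharp.

Ab, C, Eb, F#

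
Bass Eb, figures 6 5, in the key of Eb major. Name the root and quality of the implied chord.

C minor seventh

The figures 6 5 indicate a seventh chord in first inversion.
In first inversion the root lies a sixth above the bass: a sixth above Eb in Eb major is C.
The chord tones are Eb, G, Bb, C, giving C minor seventh.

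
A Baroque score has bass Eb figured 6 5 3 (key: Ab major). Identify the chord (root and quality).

The figures 6 5 3 indicate a seventh chord in first inversion.
In first inversion the root lies a sixth above the bass: a sixth above Eb in Ab major is C.
The chord tones are Eb, G, Bb, C, giving C minor seventh.

C minor seventh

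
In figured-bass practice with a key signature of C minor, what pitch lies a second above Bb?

C

Counting 1 letter step above Bb lands on C; in C minor, that letter is C.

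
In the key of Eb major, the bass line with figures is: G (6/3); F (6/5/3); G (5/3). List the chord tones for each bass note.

G, Bb, Eb | F, Ab, C, D | G, Bb, D

G (6/3): G, Bb, Eb.
F (6/5/3): F, Ab, C, D.
G (5/3): G, Bb, D.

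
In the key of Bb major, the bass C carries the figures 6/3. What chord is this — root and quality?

The figures 6/3 indicate a triad in first inversion.
In first inversion the root lies a sixth above the bass: a sixth above C in Bb major is A.
The chord tones are C, Eb, A, giving A diminished.

A diminished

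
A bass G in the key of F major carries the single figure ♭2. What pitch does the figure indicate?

Ab

Counting 1 letter step above G lands on A; in F major, that letter is A.
The b2 figure lowers it a semitone, giving Ab.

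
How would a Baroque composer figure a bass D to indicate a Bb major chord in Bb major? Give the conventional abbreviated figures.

6

D is the third of Bb major, so the chord is in first inversion.
A triad in first inversion is figured 6/3, conventionally abbreviated 6.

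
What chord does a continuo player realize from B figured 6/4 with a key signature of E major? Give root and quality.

The figures 6/4 indicate a triad in second inversion.
In second inversion the root lies a fourth above the bass: a fourth above B in E major is E.
The chord tones are B, E, G#, giving E major.

E major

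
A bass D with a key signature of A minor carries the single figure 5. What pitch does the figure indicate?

A

Counting 4 letter steps above D lands on A; in A minor, that letter is A.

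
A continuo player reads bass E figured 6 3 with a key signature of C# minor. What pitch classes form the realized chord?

A third above E in this key is G#.
A sixth above E in this key is C#.
Together with the bass E, this spells C# minor in first inversion.

E, G#, C#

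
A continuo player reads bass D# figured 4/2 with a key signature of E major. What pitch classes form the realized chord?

The written figures 4/2 are shorthand for 6/4/2: the 6 is implied.
A second above D# in this key is E.
A fourth above D# in this key is G#.
A sixth above D# in this key is B.
Together with the bass D#, this spells E major seventh in third inversion.

D#, E, G#, B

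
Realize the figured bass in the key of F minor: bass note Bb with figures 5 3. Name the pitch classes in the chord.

A third above Bb in this key is Db.
A fifth above Bb in this key is F.
Together with the bass Bb, this spells Bb minor in root position.

Bb, Db, F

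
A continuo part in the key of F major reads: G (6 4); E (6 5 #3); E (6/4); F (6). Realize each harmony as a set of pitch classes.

G, C, E | E, G#, Bb, C | E, A, C | F, A, D

G (6/4): G, C, E.
E (6/5/#3): E, G#, Bb, C.
E (6/4): E, A, C.
F (6/3): F, A, D.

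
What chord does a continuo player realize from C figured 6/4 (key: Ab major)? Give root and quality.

F minor

The figures 6/4 indicate a triad in second inversion.
In second inversion the root lies a fourth above the bass: a fourth above C in Ab major is F.
The chord tones are C, F, Ab, giving F minor.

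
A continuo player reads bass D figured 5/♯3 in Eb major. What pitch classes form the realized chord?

D, F#, Ab

A third above D in this key is F, raised to F# by the sharp.
A fifth above D in this key is Ab.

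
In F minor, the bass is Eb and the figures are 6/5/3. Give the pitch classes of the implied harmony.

Eb, G, Bb, C

A third above Eb in this key is G.
A fifth above Eb in this key is Bb.
A sixth above Eb in this key is C.
Together with the bass Eb, this spells C minor seventh in first inversion.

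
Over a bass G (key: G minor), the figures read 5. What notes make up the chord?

The written figures 5 are shorthand for 5/3: the 3 is implied.
A third above G in this key is Bb.
A fifth above G in this key is D.
Together with the bass G, this spells G minor in root position.

G, Bb, D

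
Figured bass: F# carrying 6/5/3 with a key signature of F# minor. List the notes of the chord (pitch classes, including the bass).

F#, A, C#, D

A third above F# in this key is A.
A fifth above F# in this key is C#.
A sixth above F# in this key is D.
Together with the bass F#, this spells D major seventh in first inversion.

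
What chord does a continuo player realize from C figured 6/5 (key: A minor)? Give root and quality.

A minor seventh

The figures 6/5 indicate a seventh chord in first inversion.
In first inversion the root lies a sixth above the bass: a sixth above C in A minor is A.
The chord tones are C, E, G, A, giving A minor seventh.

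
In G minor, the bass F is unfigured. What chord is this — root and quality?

An unfigured bass indicates a triad in root position.
In root position the bass is the root, so the root is F.
The chord tones are F, A, C, giving F major.

F major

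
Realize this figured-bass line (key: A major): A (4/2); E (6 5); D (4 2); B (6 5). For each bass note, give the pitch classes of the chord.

A (6/4/2): A, B, D, F#.
E (6/5/3): E, G#, B, C#.
D (6/4/2): D, E, G#, B.
B (6/5/3): B, D, F#, G#.

A, B, D, F# | E, G#, B, C# | D, E, G#, B | B, D, F#, G#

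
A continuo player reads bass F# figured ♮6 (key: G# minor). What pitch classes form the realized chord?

The written figures ♮6 are shorthand for 6/3: the 3 is implied.
A third above F# in this key is A#.
A sixth above F# in this key is D#, made natural (D) by the ♮ figure.
Together with the bass F#, this spells D augmented in first inversion.

F#, A#, D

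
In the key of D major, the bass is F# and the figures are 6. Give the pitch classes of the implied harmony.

The written figures 6 are shorthand for 6/3: the 3 is implied.
A third above F# in this key is A.
A sixth above F# in this key is D.
Together with the bass F#, this spells D major in first inversion.

F#, A, D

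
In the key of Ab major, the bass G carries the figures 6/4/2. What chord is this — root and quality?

The figures 6/4/2 indicate a seventh chord in third inversion.
In third inversion the root lies a second above the bass: a second above G in Ab major is Ab.
The chord tones are G, Ab, C, Eb, giving Ab major seventh.

Ab major seventh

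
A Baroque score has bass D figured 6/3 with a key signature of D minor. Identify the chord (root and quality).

The figures 6/3 indicate a triad in first inversion.
In first inversion the root lies a sixth above the bass: a sixth above D in D minor is Bb.
The chord tones are D, F, Bb, giving Bb major.

Bb major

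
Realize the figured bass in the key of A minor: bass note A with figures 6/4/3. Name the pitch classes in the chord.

A third above A in this key is C.
A fourth above A in this key is D.
A sixth above A in this key is F.
Together with the bass A, this spells D minor seventh in second inversion.

A, C, D, F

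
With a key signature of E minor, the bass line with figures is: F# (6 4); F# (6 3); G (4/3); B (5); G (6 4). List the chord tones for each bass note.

F# (6/4): F#, B, D.
F# (6/3): F#, A, D.
G (6/4/3): G, B, C, E.
B (5/3): B, D, F#.
G (6/4): G, C, E.

F#, B, D | F#, A, D | G, B, C, E | B, D, F# | G, C, E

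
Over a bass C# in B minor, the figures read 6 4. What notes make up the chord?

A fourth above C# in this key is F#.
A sixth above C# in this key is A.
Together with the bass C#, this spells F# minor in second inversion.

C#, F#, A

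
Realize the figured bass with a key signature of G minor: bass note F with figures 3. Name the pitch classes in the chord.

F, A, C

The written figures 3 are shorthand for 5/3: the 5 is implied.
A third above F in this key is A.
A fifth above F in this key is C.
Together with the bass F, this spells F major in root position.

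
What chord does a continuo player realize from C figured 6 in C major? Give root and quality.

The figures 6 indicate a triad in first inversion.
In first inversion the root lies a sixth above the bass: a sixth above C in C major is A.
The chord tones are C, E, A, giving A minor.

A minor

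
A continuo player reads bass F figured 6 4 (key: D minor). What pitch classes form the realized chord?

F, Bb, D

A fourth above F in this key is Bb.
A sixth above F in this key is D.
Together with the bass F, this spells Bb major in second inversion.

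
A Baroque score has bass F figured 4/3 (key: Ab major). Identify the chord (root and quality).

The figures 4/3 indicate a seventh chord in second inversion.
In second inversion the root lies a fourth above the bass: a fourth above F in Ab major is Bb.
The chord tones are F, Ab, Bb, Db, giving Bb minor seventh.

Bb minor seventh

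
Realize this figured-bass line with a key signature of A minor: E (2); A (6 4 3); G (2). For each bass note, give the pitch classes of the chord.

E, F, A, C | A, C, D, F | G, A, C, E

E (6/4/2): E, F, A, C.
A (6/4/3): A, C, D, F.
G (6/4/2): G, A, C, E.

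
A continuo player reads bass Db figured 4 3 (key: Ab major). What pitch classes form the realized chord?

Db, F, G, Bb

The written figures 4 3 are shorthand for 6/4/3: the 6 is implied.
A third above Db in this key is F.
A fourth above Db in this key is G.
A sixth above Db in this key is Bb.
Together with the bass Db, this spells G half-diminished seventh in second inversion.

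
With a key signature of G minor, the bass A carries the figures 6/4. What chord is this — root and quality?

D minor

The figures 6/4 indicate a triad in second inversion.
In second inversion the root lies a fourth above the bass: a fourth above A in G minor is D.
The chord tones are A, D, F, giving D minor.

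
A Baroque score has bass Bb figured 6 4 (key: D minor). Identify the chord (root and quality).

The figures 6 4 indicate a triad in second inversion.
In second inversion the root lies a fourth above the bass: a fourth above Bb in D minor is E.
The chord tones are Bb, E, G, giving E diminished.

E diminished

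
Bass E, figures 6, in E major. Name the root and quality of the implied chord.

The figures 6 indicate a triad in first inversion.
In first inversion the root lies a sixth above the bass: a sixth above E in E major is C#.
The chord tones are E, G#, C#, giving C# minor.

C# minor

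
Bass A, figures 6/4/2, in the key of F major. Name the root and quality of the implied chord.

The figures 6/4/2 indicate a seventh chord in third inversion.
In third inversion the root lies a second above the bass: a second above A in F major is Bb.
The chord tones are A, Bb, D, F, giving Bb major seventh.

Bb major seventh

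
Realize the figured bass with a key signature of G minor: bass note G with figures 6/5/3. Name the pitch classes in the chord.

G, Bb, D, Eb

A third above G in this key is Bb.
A fifth above G in this key is D.
A sixth above G in this key is Eb.
Together with the bass G, this spells Eb major seventh in first inversion.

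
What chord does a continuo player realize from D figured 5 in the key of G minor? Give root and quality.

The figures 5 indicate a triad in root position.
In root position the bass is the root, so the root is D.
The chord tones are D, F, A, giving D minor.

D minor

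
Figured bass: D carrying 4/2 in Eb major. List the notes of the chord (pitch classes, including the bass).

The written figures 4/2 are shorthand for 6/4/2: the 6 is implied.
A second above D in this key is Eb.
A fourth above D in this key is G.
A sixth above D in this key is Bb.
Together with the bass D, this spells Eb major seventh in third inversion.

D, Eb, G, Bb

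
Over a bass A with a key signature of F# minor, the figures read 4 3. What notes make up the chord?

The written figures 4 3 are shorthand for 6/4/3: the 6 is implied.
A third above A in this key is C#.
A fourth above A in this key is D.
A sixth above A in this key is F#.
Together with the bass A, this spells D major seventh in second inversion.

A, C#, D, F#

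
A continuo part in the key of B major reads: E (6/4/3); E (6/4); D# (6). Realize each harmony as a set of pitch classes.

E (6/4/3): E, G#, A#, C#.
E (6/4): E, A#, C#.
D# (6/3): D#, F#, B.

E, G#, A#, C# | E, A#, C# | D#, F#, B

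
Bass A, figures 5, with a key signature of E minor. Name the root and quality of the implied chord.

A minor

The figures 5 indicate a triad in root position.
In root position the bass is the root, so the root is A.
The chord tones are A, C, E, giving A minor.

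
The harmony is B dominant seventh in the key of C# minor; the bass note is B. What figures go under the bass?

7

B is the root of B dominant seventh, so the chord is in root position.
A seventh chord in root position is figured 7/5/3, conventionally abbreviated 7.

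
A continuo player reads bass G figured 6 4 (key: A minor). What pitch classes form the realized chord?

G, C, E

A fourth above G in this key is C.
A sixth above G in this key is E.
Together with the bass G, this spells C major in second inversion.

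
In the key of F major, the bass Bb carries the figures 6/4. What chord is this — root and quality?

E diminished

The figures 6/4 indicate a triad in second inversion.
In second inversion the root lies a fourth above the bass: a fourth above Bb in F major is E.
The chord tones are Bb, E, G, giving E diminished.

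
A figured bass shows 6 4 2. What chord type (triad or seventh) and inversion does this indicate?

seventh chord, third inversion

Intervals of 6/4/2 above the bass form a seventh chord; the bass is the seventh, so this is third inversion.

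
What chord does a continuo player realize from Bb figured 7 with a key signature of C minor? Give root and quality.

Bb dominant seventh

The figures 7 indicate a seventh chord in root position.
In root position the bass is the root, so the root is Bb.
The chord tones are Bb, D, F, Ab, giving Bb dominant seventh.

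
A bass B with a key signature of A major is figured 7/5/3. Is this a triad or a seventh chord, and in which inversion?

Intervals of 7/5/3 above the bass form a seventh chord; the bass is the root, so this is root position.

seventh chord, root position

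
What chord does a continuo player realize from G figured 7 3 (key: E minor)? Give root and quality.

The figures 7 3 indicate a seventh chord in root position.
In root position the bass is the root, so the root is G.
The chord tones are G, B, D, F#, giving G major seventh.

G major seventh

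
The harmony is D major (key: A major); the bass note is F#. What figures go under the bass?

F# is the third of D major, so the chord is in first inversion.
A triad in first inversion is figured 6/3, conventionally abbreviated 6.

6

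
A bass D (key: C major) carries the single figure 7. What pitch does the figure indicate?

C

Counting 6 letter steps above D lands on C; in C major, that letter is C.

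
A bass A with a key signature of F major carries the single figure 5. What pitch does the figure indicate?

E

Counting 4 letter steps above A lands on E; in F major, that letter is E.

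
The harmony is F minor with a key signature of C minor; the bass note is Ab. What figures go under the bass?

Ab is the third of F minor, so the chord is in first inversion.
A triad in first inversion is figured 6/3, conventionally abbreviated 6.

6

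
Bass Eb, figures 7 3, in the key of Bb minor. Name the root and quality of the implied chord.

Eb minor seventh

The figures 7 3 indicate a seventh chord in root position.
In root position the bass is the root, so the root is Eb.
The chord tones are Eb, Gb, Bb, Db, giving Eb minor seventh.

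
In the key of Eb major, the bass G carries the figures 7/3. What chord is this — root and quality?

G minor seventh

The figures 7/3 indicate a seventh chord in root position.
In root position the bass is the root, so the root is G.
The chord tones are G, Bb, D, F, giving G minor seventh.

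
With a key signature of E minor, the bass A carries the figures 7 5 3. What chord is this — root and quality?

A minor seventh

The figures 7 5 3 indicate a seventh chord in root position.
In root position the bass is the root, so the root is A.
The chord tones are A, C, E, G, giving A minor seventh.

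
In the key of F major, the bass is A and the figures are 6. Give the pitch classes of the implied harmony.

A, C, F

The written figures 6 are shorthand for 6/3: the 3 is implied.
A third above A in this key is C.
A sixth above A in this key is F.
Together with the bass A, this spells F major in first inversion.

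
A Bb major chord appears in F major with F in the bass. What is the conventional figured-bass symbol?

6/4

F is the fifth of Bb major, so the chord is in second inversion.
A triad in second inversion is figured 6/4, conventionally abbreviated 6/4.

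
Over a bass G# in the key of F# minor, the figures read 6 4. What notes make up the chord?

G#, C#, E

A fourth above G# in this key is C#.
A sixth above G# in this key is E.
Together with the bass G#, this spells C# minor in second inversion.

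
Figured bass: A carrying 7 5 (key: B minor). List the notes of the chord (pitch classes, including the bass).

A, C#, E, G

The written figures 7 5 are shorthand for 7/5/3: the 3 is implied.
A third above A in this key is C#.
A fifth above A in this key is E.
A seventh above A in this key is G.
Together with the bass A, this spells A dominant seventh in root position.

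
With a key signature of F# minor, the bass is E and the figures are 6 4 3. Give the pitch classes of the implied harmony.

A third above E in this key is G#.
A fourth above E in this key is A.
A sixth above E in this key is C#.
Together with the bass E, this spells A major seventh in second inversion.

E, G#, A, C#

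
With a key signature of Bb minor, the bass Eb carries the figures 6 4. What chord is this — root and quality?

The figures 6 4 indicate a triad in second inversion.
In second inversion the root lies a fourth above the bass: a fourth above Eb in Bb minor is Ab.
The chord tones are Eb, Ab, C, giving Ab major.

Ab major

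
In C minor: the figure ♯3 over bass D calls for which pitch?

F#

Counting 2 letter steps above D lands on F; in C minor, that letter is F.
The #3 figure raises it a semitone, giving F#.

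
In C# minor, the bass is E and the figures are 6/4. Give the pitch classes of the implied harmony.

A fourth above E in this key is A.
A sixth above E in this key is C#.
Together with the bass E, this spells A major in second inversion.

E, A, C#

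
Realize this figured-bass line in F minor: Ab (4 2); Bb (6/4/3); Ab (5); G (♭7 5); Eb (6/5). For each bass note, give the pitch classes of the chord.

Ab (6/4/2): Ab, Bb, Db, F.
Bb (6/4/3): Bb, Db, Eb, G.
Ab (5/3): Ab, C, Eb.
G (b7/5/3): G, Bb, Db, Fb.
Eb (6/5/3): Eb, G, Bb, C.

Ab, Bb, Db, F | Bb, Db, Eb, G | Ab, C, Eb | G, Bb, Db, Fb | Eb, G, Bb, C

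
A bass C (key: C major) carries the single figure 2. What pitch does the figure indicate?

Counting 1 letter step above C lands on D; in C major, that letter is D.

D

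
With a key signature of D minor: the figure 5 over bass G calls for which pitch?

D

Counting 4 letter steps above G lands on D; in D minor, that letter is D.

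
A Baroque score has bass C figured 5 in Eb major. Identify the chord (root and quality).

The figures 5 indicate a triad in root position.
In root position the bass is the root, so the root is C.
The chord tones are C, Eb, G, giving C minor.

C minor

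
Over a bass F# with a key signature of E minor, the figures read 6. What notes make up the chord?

F#, A, D

The written figures 6 are shorthand for 6/3: the 3 is implied.
A third above F# in this key is A.
A sixth above F# in this key is D.
Together with the bass F#, this spells D major in first inversion.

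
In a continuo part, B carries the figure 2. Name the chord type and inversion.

seventh chord, third inversion

2 is shorthand for 6/4/2.
Intervals of 6/4/2 above the bass form a seventh chord; the bass is the seventh, so this is third inversion.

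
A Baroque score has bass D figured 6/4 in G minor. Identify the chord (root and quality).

The figures 6/4 indicate a triad in second inversion.
In second inversion the root lies a fourth above the bass: a fourth above D in G minor is G.
The chord tones are D, G, Bb, giving G minor.

G minor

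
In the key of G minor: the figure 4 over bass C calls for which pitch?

Counting 3 letter steps above C lands on F; in G minor, that letter is F.

F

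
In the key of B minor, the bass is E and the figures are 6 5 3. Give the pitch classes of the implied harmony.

E, G, B, C#

A third above E in this key is G.
A fifth above E in this key is B.
A sixth above E in this key is C#.
Together with the bass E, this spells C# half-diminished seventh in first inversion.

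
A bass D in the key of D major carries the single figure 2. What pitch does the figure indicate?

E

Counting 1 letter step above D lands on E; in D major, that letter is E.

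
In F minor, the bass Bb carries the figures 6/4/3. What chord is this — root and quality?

Eb dominant seventh

The figures 6/4/3 indicate a seventh chord in second inversion.
In second inversion the root lies a fourth above the bass: a fourth above Bb in F minor is Eb.
The chord tones are Bb, Db, Eb, G, giving Eb dominant seventh.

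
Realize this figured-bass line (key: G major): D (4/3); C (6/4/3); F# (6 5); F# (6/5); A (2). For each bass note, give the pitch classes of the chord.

D, F#, G, B | C, E, F#, A | F#, A, C, D | F#, A, C, D | A, B, D, F#

D (6/4/3): D, F#, G, B.
C (6/4/3): C, E, F#, A.
F# (6/5/3): F#, A, C, D.
F# (6/5/3): F#, A, C, D.
A (6/4/2): A, B, D, F#.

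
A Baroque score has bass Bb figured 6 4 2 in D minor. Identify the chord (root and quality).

C dominant seventh

The figures 6 4 2 indicate a seventh chord in third inversion.
In third inversion the root lies a second above the bass: a second above Bb in D minor is C.
The chord tones are Bb, C, E, G, giving C dominant seventh.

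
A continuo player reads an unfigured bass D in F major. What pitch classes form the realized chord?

An unfigured bass implies 5/3.
A third above D in this key is F.
A fifth above D in this key is A.
Together with the bass D, this spells D minor in root position.

D, F, A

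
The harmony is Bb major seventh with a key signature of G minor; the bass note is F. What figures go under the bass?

F is the fifth of Bb major seventh, so the chord is in second inversion.
A seventh chord in second inversion is figured 6/4/3, conventionally abbreviated 4/3.

4/3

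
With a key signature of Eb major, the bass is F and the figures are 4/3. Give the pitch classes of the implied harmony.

The written figures 4/3 are shorthand for 6/4/3: the 6 is implied.
A third above F in this key is Ab.
A fourth above F in this key is Bb.
A sixth above F in this key is D.
Together with the bass F, this spells Bb dominant seventh in second inversion.

F, Ab, Bb, D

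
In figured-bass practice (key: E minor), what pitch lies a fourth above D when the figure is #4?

Counting 3 letter steps above D lands on G; in E minor, that letter is G.
The #4 figure raises it a semitone, giving G#.

G#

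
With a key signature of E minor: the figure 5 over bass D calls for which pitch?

Counting 4 letter steps above D lands on A; in E minor, that letter is A.

A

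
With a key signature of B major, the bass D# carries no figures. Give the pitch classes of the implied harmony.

An unfigured bass implies 5/3.
A third above D# in this key is F#.
A fifth above D# in this key is A#.
Together with the bass D#, this spells D# minor in root position.

D#, F#, A#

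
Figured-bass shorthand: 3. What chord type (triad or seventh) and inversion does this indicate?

3 is shorthand for 5/3.
Intervals of 5/3 above the bass form a triad; the bass is the root, so this is root position.

triad, root position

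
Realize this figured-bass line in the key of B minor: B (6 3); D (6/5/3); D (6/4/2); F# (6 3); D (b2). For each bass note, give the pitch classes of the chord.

B, D, G | D, F#, A, B | D, E, G, B | F#, A, D | D, Eb, G, B

B (6/3): B, D, G.
D (6/5/3): D, F#, A, B.
D (6/4/2): D, E, G, B.
F# (6/3): F#, A, D.
D (6/4/b2): D, Eb, G, B.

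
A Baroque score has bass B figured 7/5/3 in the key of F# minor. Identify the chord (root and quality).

B minor seventh

The figures 7/5/3 indicate a seventh chord in root position.
In root position the bass is the root, so the root is B.
The chord tones are B, D, F#, A, giving B minor seventh.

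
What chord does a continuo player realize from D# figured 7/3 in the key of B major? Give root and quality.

The figures 7/3 indicate a seventh chord in root position.
In root position the bass is the root, so the root is D#.
The chord tones are D#, F#, A#, C#, giving D# minor seventh.

D# minor seventh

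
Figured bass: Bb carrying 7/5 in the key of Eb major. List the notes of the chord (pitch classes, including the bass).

Bb, D, F, Ab

The written figures 7/5 are shorthand for 7/5/3: the 3 is implied.
A third above Bb in this key is D.
A fifth above Bb in this key is F.
A seventh above Bb in this key is Ab.
Together with the bass Bb, this spells Bb dominant seventh in root position.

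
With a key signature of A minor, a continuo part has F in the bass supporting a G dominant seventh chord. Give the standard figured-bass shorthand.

4/2

F is the seventh of G dominant seventh, so the chord is in third inversion.
A seventh chord in third inversion is figured 6/4/2, conventionally abbreviated 4/2.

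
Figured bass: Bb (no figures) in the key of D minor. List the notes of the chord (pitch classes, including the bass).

Bb, D, F

An unfigured bass implies 5/3.
A third above Bb in this key is D.
A fifth above Bb in this key is F.
Together with the bass Bb, this spells Bb major in root position.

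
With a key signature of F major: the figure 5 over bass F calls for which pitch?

Counting 4 letter steps above F lands on C; in F major, that letter is C.

C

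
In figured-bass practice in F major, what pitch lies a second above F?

G

Counting 1 letter step above F lands on G; in F major, that letter is G.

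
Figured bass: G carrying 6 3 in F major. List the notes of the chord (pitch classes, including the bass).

A third above G in this key is Bb.
A sixth above G in this key is E.
Together with the bass G, this spells E diminished in first inversion.

G, Bb, E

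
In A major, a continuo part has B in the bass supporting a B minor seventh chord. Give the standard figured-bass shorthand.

B is the root of B minor seventh, so the chord is in root position.
A seventh chord in root position is figured 7/5/3, conventionally abbreviated 7.

7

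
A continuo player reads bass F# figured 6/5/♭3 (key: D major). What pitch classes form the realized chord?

F#, Ab, C#, D

A third above F# in this key is A, lowered to Ab by the flat.
A fifth above F# in this key is C#.
A sixth above F# in this key is D.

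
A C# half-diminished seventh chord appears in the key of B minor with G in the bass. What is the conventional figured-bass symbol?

G is the fifth of C# half-diminished seventh, so the chord is in second inversion.
A seventh chord in second inversion is figured 6/4/3, conventionally abbreviated 4/3.

4/3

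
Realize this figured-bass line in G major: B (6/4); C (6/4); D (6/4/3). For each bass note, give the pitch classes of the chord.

B (6/4): B, E, G.
C (6/4): C, F#, A.
D (6/4/3): D, F#, G, B.

B, E, G | C, F#, A | D, F#, G, B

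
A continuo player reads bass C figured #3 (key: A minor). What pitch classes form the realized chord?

C, E#, G

The written figures #3 are shorthand for 5/3: the 5 is implied.
A third above C in this key is E, raised to E# by the sharp.
A fifth above C in this key is G.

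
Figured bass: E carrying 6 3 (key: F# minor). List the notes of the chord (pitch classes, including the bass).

A third above E in this key is G#.
A sixth above E in this key is C#.
Together with the bass E, this spells C# minor in first inversion.

E, G#, C#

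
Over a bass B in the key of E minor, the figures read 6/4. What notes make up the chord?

B, E, G

A fourth above B in this key is E.
A sixth above B in this key is G.
Together with the bass B, this spells E minor in second inversion.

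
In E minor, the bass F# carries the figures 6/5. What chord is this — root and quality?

The figures 6/5 indicate a seventh chord in first inversion.
In first inversion the root lies a sixth above the bass: a sixth above F# in E minor is D.
The chord tones are F#, A, C, D, giving D dominant seventh.

D dominant seventh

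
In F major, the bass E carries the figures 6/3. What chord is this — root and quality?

C major

The figures 6/3 indicate a triad in first inversion.
In first inversion the root lies a sixth above the bass: a sixth above E in F major is C.
The chord tones are E, G, C, giving C major.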